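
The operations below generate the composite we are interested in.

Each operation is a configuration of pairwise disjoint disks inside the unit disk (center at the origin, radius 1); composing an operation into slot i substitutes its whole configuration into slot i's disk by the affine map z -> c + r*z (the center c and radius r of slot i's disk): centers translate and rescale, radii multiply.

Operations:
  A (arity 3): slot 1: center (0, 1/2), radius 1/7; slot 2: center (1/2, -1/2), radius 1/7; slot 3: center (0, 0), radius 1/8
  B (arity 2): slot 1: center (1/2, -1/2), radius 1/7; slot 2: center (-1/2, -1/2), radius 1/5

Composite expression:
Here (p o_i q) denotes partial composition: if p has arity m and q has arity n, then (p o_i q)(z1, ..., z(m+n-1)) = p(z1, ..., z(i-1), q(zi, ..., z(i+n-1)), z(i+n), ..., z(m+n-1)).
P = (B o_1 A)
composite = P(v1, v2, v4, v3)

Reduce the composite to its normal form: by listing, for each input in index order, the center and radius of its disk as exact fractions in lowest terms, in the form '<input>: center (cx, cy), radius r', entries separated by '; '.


v1: center (1/2, -3/7), radius 1/49; v2: center (4/7, -4/7), radius 1/49; v3: center (-1/2, -1/2), radius 1/5; v4: center (1/2, -1/2), radius 1/56

Nesting under B composes maps z -> c + r*z down each v-path.
v1: after 2 affine steps, its disk has center (1/2, -3/7), radius 1/49
v2: after 2 affine steps, its disk has center (4/7, -4/7), radius 1/49
v4: after 2 affine steps, its disk has center (1/2, -1/2), radius 1/56
v3: after 1 affine step, its disk has center (-1/2, -1/2), radius 1/5


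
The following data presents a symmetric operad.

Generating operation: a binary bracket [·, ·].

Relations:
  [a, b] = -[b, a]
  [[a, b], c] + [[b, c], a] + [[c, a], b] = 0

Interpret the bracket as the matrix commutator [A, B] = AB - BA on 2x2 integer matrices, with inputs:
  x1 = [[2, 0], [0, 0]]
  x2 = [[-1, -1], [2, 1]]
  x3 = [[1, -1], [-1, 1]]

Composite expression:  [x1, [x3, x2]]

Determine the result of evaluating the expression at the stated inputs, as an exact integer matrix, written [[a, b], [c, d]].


[[0, -4], [-4, 0]]

[x3, x2] = [[-3, -2], [2, 3]]
[x1, [x3, x2]] = [[0, -4], [-4, 0]]


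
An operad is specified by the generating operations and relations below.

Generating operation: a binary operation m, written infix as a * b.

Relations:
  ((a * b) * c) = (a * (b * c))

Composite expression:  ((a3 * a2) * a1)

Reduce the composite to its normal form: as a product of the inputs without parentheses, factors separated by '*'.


a3 * a2 * a1

Under associativity of m, the answer is the a's in reading order.
(a3 * a2) linearizes to a3 * a2
((a3 * a2) * a1) linearizes to a3 * a2 * a1


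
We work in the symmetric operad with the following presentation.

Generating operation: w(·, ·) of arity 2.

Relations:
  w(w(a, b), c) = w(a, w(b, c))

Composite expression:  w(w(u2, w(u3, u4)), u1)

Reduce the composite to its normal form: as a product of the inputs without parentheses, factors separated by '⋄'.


u2 ⋄ u3 ⋄ u4 ⋄ u1

Associativity of w dissolves the nesting; only the u-input order survives.
w(u3, u4) collapses to u3 ⋄ u4
w(u2, w(u3, u4)) collapses to u2 ⋄ u3 ⋄ u4
w(w(u2, w(u3, u4)), u1) collapses to u2 ⋄ u3 ⋄ u4 ⋄ u1


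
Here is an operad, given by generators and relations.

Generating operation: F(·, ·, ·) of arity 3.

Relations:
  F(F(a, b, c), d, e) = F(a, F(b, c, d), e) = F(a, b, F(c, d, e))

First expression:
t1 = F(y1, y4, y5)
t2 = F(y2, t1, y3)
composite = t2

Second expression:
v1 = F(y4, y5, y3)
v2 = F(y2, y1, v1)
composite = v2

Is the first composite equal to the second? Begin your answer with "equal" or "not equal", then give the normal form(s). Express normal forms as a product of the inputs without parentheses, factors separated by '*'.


equal; both compose to y2 * y1 * y4 * y5 * y3

The first composite normalizes to y2 * y1 * y4 * y5 * y3
The second composite normalizes to y2 * y1 * y4 * y5 * y3
Identical normal forms: equal.


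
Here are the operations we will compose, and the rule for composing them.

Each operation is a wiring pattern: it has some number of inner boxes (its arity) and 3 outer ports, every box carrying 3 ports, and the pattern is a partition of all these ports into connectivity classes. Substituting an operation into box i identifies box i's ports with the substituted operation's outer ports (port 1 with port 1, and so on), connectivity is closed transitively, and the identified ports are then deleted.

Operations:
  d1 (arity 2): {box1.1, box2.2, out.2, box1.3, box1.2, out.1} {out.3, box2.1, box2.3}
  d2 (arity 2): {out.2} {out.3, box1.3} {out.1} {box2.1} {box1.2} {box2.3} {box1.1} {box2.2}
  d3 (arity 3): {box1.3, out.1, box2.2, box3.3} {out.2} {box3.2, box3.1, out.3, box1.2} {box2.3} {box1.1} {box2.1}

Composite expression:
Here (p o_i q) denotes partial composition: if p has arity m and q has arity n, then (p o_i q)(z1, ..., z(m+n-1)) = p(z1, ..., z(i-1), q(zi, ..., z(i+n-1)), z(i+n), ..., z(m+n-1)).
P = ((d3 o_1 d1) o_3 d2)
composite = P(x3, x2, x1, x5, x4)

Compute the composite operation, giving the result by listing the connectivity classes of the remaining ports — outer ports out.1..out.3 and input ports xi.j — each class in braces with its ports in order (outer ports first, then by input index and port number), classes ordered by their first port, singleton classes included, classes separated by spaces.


Substituting into d3 glues patterns; closure does the rest.
composing d1 on (x3, x2), with out.j its own outer ports: {out.1, out.2, x2.2, x3.1, x3.2, x3.3} {out.3, x2.1, x2.3}
composing d2 on (x1, x5), with out.j its own outer ports: {out.1} {out.2} {out.3, x1.3} {x1.1} {x1.2} {x5.1} {x5.2} {x5.3}
composing d3 on (x3, x2, x1, x5, x4), with out.j its own outer ports: {out.1, x2.1, x2.3, x4.3} {out.2} {out.3, x2.2, x3.1, x3.2, x3.3, x4.1, x4.2} {x1.1} {x1.2} {x1.3} {x5.1} {x5.2} {x5.3}

{out.1, x2.1, x2.3, x4.3} {out.2} {out.3, x2.2, x3.1, x3.2, x3.3, x4.1, x4.2} {x1.1} {x1.2} {x1.3} {x5.1} {x5.2} {x5.3}


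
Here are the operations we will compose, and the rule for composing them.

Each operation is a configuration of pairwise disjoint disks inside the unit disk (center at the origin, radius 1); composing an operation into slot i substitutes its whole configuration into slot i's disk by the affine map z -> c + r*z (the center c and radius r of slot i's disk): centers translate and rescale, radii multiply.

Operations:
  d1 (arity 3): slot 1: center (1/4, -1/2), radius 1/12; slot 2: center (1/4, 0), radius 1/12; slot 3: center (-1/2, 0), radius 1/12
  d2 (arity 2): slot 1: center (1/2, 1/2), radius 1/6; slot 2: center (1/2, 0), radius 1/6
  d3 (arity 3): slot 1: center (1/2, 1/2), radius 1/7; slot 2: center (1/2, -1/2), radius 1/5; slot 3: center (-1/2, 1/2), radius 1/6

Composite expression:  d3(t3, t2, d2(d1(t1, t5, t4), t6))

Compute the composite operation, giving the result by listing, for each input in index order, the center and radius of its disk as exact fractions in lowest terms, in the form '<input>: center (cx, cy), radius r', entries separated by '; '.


t1: center (-59/144, 41/72), radius 1/432; t2: center (1/2, -1/2), radius 1/5; t3: center (1/2, 1/2), radius 1/7; t4: center (-31/72, 7/12), radius 1/432; t5: center (-59/144, 7/12), radius 1/432; t6: center (-5/12, 1/2), radius 1/36

Affine substitution under d3: radii multiply and t-centers shift.
for t3, the 1-step affine chain lands on center (1/2, 1/2), radius 1/7
for t2, the 1-step affine chain lands on center (1/2, -1/2), radius 1/5
for t1, the 3-step affine chain lands on center (-59/144, 41/72), radius 1/432
for t5, the 3-step affine chain lands on center (-59/144, 7/12), radius 1/432
for t4, the 3-step affine chain lands on center (-31/72, 7/12), radius 1/432
for t6, the 2-step affine chain lands on center (-5/12, 1/2), radius 1/36


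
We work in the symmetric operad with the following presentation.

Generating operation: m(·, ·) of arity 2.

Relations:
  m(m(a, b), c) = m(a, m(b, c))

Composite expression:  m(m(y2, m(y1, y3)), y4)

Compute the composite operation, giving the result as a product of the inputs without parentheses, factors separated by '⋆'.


y2 ⋆ y1 ⋆ y3 ⋆ y4

Key point: m is associative — brackets drop, the y-order remains.
m(y1, y3) collapses to y1 ⋆ y3
m(y2, m(y1, y3)) collapses to y2 ⋆ y1 ⋆ y3
m(m(y2, m(y1, y3)), y4) collapses to y2 ⋆ y1 ⋆ y3 ⋆ y4


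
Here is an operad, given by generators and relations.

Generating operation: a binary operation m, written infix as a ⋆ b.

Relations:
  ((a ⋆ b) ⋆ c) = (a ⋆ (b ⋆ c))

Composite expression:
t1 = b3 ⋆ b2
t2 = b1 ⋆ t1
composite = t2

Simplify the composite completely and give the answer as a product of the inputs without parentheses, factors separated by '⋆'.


b1 ⋆ b3 ⋆ b2

The m-tree's shape is irrelevant; the b-reading-order decides.
(b3 ⋆ b2) unparenthesizes to b3 ⋆ b2
(b1 ⋆ (b3 ⋆ b2)) unparenthesizes to b1 ⋆ b3 ⋆ b2


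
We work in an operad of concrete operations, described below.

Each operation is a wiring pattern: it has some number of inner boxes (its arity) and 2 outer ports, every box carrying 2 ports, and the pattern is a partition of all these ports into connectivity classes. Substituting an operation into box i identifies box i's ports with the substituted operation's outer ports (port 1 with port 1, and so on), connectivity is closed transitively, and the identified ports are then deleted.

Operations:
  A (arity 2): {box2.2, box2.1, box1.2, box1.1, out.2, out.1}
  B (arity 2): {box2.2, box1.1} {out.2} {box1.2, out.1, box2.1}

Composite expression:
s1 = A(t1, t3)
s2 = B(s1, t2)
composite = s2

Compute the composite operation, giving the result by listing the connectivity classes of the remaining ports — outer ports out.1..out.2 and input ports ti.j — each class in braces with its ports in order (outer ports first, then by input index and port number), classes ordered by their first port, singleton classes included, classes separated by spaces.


{out.1, t1.1, t1.2, t2.1, t2.2, t3.1, t3.2} {out.2}


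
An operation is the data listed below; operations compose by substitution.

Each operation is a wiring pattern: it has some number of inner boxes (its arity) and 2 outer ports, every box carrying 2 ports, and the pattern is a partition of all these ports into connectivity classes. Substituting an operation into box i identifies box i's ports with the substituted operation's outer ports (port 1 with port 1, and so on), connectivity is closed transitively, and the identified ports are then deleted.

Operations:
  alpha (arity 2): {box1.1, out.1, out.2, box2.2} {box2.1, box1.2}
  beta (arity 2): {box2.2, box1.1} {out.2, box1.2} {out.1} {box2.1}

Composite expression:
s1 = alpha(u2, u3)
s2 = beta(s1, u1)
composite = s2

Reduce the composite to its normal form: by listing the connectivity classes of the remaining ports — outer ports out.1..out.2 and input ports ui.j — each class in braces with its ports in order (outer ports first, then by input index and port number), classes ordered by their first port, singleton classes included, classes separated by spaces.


{out.1} {out.2, u1.2, u2.1, u3.2} {u1.1} {u2.2, u3.1}

Substituting into beta glues patterns; closure does the rest.
alpha over (u2, u3) gives {out.1, out.2, u2.1, u3.2} {u2.2, u3.1}, out.j being that stage's outer ports
beta over (u2, u3, u1) gives {out.1} {out.2, u1.2, u2.1, u3.2} {u1.1} {u2.2, u3.1}, out.j being that stage's outer ports


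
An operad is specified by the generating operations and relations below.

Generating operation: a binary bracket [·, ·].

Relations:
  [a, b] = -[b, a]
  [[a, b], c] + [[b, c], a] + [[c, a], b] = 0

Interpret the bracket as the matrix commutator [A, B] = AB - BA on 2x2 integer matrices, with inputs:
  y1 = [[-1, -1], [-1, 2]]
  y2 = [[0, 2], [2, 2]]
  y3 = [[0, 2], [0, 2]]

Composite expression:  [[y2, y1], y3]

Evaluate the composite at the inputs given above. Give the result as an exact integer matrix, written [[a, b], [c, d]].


[[16, 16], [16, -16]]

[y2, y1] = [[0, 8], [-8, 0]]
[[y2, y1], y3] = [[16, 16], [16, -16]]


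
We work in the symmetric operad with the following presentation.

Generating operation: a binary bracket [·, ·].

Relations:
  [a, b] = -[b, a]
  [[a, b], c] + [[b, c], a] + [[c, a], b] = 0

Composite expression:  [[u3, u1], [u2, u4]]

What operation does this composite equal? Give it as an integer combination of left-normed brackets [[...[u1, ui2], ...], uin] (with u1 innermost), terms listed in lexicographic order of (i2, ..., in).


-[[[u1, u3], u2], u4] + [[[u1, u3], u4], u2]

Left-normed coefficients sit on the u1-initial expansion words.
Composite bracket: [[u3, u1], [u2, u4]]
Under [a, b] = ab - ba we get 8 signed associative words (2^3 = 8).
Only words starting with u1 matter:
  u1u3u2u4 (sign -1) contributes -[[[u1, u3], u2], u4]
  u1u3u4u2 (sign +1) contributes +[[[u1, u3], u4], u2]


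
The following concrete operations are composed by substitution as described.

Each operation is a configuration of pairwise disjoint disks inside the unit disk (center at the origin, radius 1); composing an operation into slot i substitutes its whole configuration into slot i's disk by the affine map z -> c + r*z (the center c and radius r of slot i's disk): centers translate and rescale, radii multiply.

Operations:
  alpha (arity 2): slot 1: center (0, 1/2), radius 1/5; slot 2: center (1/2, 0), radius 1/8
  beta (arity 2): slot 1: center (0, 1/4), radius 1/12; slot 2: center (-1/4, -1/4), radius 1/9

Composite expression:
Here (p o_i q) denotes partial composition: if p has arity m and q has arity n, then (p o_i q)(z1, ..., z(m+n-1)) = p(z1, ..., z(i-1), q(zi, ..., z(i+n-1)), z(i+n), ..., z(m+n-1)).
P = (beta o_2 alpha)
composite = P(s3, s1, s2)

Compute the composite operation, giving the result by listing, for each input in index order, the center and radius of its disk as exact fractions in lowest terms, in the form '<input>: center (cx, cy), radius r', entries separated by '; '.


s1: center (-1/4, -7/36), radius 1/45; s2: center (-7/36, -1/4), radius 1/72; s3: center (0, 1/4), radius 1/12


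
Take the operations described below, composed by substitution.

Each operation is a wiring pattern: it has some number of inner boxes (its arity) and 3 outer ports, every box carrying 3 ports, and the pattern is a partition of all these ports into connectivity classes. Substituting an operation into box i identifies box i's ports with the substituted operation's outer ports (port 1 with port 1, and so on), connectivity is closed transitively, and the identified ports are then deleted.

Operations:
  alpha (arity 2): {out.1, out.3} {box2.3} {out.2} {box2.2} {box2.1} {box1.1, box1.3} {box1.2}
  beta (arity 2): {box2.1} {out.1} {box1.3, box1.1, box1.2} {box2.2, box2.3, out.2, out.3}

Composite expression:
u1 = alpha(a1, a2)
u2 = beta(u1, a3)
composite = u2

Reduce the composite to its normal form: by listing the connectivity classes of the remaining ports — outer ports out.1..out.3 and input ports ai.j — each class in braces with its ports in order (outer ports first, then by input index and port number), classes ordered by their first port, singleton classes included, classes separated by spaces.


{out.1} {out.2, out.3, a3.2, a3.3} {a1.1, a1.3} {a1.2} {a2.1} {a2.2} {a2.3} {a3.1}

After gluing at beta, chains via deleted ports link the a-ports.
the subtree at alpha composes to {out.1, out.3} {out.2} {a1.1, a1.3} {a1.2} {a2.1} {a2.2} {a2.3} on (a1, a2); out.j = own outer ports
the subtree at beta composes to {out.1} {out.2, out.3, a3.2, a3.3} {a1.1, a1.3} {a1.2} {a2.1} {a2.2} {a2.3} {a3.1} on (a1, a2, a3); out.j = own outer ports


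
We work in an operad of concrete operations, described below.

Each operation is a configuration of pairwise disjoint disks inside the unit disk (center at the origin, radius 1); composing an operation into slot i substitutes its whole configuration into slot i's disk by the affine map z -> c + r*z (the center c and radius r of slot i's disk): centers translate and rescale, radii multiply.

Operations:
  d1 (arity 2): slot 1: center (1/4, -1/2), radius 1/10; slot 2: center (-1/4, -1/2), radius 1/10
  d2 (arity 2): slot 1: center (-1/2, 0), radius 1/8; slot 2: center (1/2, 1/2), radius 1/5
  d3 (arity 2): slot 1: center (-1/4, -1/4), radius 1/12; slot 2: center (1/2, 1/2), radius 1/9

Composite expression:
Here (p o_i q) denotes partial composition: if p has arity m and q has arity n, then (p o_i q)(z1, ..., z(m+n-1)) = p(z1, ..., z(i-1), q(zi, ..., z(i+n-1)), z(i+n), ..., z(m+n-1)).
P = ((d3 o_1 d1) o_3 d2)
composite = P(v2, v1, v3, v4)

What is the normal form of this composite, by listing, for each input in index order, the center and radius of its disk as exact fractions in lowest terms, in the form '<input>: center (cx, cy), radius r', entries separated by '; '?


v1: center (-13/48, -7/24), radius 1/120; v2: center (-11/48, -7/24), radius 1/120; v3: center (4/9, 1/2), radius 1/72; v4: center (5/9, 5/9), radius 1/45

Follow each v-input down from d3: c' goes to c + r*c', radius to r*r'.
input v2: applying the 2 nested substitutions gives center (-11/48, -7/24), radius 1/120
input v1: applying the 2 nested substitutions gives center (-13/48, -7/24), radius 1/120
input v3: applying the 2 nested substitutions gives center (4/9, 1/2), radius 1/72
input v4: applying the 2 nested substitutions gives center (5/9, 5/9), radius 1/45


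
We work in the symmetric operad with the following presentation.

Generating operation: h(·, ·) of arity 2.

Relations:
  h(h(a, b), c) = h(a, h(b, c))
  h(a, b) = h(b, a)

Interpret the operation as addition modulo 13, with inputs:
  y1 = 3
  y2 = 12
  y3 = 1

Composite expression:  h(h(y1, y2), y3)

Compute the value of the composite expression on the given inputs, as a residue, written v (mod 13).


h(y1, y2) = 2
h(h(y1, y2), y3) = 3

3 (mod 13)


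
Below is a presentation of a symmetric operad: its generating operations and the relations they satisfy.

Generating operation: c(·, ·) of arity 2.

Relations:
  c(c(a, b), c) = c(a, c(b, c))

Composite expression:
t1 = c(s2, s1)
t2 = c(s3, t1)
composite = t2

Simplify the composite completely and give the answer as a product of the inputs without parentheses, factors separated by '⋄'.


s3 ⋄ s2 ⋄ s1

Key point: c is associative — brackets drop, the s-order remains.
c(s2, s1) linearizes to s2 ⋄ s1
c(s3, c(s2, s1)) linearizes to s3 ⋄ s2 ⋄ s1


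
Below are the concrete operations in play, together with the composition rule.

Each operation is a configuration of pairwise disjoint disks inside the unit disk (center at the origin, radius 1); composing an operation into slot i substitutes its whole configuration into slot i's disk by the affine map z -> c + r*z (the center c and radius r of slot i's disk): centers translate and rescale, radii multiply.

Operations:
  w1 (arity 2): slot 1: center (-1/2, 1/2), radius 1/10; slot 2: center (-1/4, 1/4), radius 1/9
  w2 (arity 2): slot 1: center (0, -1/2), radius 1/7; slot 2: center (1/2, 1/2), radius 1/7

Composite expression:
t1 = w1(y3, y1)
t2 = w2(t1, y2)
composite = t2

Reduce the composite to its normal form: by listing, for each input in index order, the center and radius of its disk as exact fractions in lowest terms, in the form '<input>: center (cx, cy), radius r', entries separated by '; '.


y1: center (-1/28, -13/28), radius 1/63; y2: center (1/2, 1/2), radius 1/7; y3: center (-1/14, -3/7), radius 1/70

Follow each y-input down from w2: c' goes to c + r*c', radius to r*r'.
for y3, the 2-step affine chain lands on center (-1/14, -3/7), radius 1/70
for y1, the 2-step affine chain lands on center (-1/28, -13/28), radius 1/63
for y2, the 1-step affine chain lands on center (1/2, 1/2), radius 1/7


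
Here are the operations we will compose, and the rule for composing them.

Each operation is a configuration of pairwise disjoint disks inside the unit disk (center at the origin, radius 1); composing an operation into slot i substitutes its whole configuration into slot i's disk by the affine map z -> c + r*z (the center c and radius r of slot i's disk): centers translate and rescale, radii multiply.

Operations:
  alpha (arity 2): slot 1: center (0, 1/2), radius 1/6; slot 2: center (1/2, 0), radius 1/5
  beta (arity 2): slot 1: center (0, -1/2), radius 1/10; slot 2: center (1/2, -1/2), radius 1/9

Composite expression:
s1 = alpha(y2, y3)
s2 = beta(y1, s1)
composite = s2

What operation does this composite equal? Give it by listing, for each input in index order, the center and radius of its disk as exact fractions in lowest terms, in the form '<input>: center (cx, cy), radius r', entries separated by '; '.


y1: center (0, -1/2), radius 1/10; y2: center (1/2, -4/9), radius 1/54; y3: center (5/9, -1/2), radius 1/45

Follow each y-input down from beta: c' goes to c + r*c', radius to r*r'.
input y1: applying the 1 nested substitution gives center (0, -1/2), radius 1/10
input y2: applying the 2 nested substitutions gives center (1/2, -4/9), radius 1/54
input y3: applying the 2 nested substitutions gives center (5/9, -1/2), radius 1/45


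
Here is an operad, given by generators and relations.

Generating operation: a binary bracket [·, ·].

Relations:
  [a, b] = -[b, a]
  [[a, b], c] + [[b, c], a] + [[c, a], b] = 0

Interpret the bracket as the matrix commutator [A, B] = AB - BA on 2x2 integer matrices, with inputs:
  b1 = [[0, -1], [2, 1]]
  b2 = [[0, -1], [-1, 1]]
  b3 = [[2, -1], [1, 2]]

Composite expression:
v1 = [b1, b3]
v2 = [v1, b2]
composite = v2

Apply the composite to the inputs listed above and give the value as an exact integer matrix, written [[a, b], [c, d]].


[b1, b3] = [[1, 1], [1, -1]]
[[b1, b3], b2] = [[0, -1], [1, 0]]

[[0, -1], [1, 0]]


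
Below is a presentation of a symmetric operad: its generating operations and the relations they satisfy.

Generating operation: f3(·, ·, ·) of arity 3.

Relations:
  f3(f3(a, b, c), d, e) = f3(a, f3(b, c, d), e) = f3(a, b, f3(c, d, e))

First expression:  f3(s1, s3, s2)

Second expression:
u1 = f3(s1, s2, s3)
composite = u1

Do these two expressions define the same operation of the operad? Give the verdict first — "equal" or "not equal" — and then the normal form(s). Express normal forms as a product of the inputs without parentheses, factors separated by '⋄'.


not equal; the first gives s1 ⋄ s3 ⋄ s2 and the second s1 ⋄ s2 ⋄ s3

The first expression, normalized: s1 ⋄ s3 ⋄ s2
The second expression, normalized: s1 ⋄ s2 ⋄ s3
Different reductions; not equal.


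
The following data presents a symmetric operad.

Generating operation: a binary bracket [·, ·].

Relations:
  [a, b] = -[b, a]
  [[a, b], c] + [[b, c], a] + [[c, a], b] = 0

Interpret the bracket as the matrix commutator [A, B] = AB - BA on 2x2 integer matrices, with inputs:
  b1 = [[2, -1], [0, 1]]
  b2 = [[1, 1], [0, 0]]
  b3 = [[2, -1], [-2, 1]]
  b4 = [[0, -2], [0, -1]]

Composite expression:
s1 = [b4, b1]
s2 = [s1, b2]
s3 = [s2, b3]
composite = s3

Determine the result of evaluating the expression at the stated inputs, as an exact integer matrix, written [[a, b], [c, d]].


[b4, b1] = [[0, 1], [0, 0]]
[[b4, b1], b2] = [[0, -1], [0, 0]]
[[[b4, b1], b2], b3] = [[2, 1], [0, -2]]

[[2, 1], [0, -2]]


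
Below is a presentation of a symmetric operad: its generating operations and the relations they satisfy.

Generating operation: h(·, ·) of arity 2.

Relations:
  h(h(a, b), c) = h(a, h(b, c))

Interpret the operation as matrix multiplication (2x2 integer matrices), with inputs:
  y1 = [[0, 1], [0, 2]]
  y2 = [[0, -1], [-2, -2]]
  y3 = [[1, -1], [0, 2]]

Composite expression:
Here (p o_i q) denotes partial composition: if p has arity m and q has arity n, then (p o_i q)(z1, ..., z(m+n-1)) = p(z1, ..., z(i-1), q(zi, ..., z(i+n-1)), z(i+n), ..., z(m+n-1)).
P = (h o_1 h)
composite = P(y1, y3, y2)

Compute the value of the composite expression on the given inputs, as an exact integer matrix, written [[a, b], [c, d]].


[[-4, -4], [-8, -8]]


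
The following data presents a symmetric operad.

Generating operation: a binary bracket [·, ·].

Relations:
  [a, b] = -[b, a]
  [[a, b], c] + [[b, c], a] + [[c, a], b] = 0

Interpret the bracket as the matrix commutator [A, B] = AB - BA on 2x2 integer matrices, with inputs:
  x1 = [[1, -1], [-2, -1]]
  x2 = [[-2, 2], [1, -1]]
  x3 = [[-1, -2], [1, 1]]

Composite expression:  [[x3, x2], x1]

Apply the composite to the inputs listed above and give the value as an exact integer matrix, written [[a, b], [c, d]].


[[13, 20], [-14, -13]]

[x3, x2] = [[-4, -6], [1, 4]]
[[x3, x2], x1] = [[13, 20], [-14, -13]]


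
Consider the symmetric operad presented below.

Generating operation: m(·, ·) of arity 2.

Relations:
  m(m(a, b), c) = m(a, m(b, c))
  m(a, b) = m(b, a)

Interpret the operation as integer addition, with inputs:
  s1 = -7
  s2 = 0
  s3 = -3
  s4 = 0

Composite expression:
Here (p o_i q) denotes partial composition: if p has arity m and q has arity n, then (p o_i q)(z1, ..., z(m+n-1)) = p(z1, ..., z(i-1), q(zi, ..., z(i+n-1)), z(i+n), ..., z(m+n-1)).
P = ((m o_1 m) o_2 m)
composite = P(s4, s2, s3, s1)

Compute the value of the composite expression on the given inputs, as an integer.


-10

m(s2, s3) = -3
m(s4, m(s2, s3)) = -3
m(m(s4, m(s2, s3)), s1) = -10


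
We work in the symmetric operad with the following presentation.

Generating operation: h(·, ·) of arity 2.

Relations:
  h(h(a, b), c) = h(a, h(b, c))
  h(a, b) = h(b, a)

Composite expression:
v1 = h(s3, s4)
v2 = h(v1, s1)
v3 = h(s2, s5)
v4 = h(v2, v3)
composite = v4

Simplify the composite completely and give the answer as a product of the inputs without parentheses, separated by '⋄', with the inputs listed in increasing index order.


s1 ⋄ s2 ⋄ s3 ⋄ s4 ⋄ s5

Key point: h commutes, so take the s-inputs in any fixed order.
h(s3, s4) unparenthesizes to s3 ⋄ s4
h(h(s3, s4), s1) unparenthesizes to s3 ⋄ s4 ⋄ s1
h(s2, s5) unparenthesizes to s2 ⋄ s5
h(h(h(s3, s4), s1), h(s2, s5)) unparenthesizes to s3 ⋄ s4 ⋄ s1 ⋄ s2 ⋄ s5
reordering the factors by index: s1 ⋄ s2 ⋄ s3 ⋄ s4 ⋄ s5


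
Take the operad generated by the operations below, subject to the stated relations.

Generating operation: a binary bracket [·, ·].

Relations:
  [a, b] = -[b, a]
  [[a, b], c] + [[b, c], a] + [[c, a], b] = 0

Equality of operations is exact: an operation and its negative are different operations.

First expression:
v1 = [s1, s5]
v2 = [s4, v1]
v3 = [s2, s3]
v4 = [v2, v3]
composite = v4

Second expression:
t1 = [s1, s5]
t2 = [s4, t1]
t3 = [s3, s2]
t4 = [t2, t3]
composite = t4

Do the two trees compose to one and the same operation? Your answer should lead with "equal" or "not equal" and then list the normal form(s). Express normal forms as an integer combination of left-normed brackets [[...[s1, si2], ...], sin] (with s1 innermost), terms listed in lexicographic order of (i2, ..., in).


not equal — first -[[[[s1, s5], s4], s2], s3] + [[[[s1, s5], s4], s3], s2], second [[[[s1, s5], s4], s2], s3] - [[[[s1, s5], s4], s3], s2]

Normal form of the first expression: -[[[[s1, s5], s4], s2], s3] + [[[[s1, s5], s4], s3], s2]
Normal form of the second expression: [[[[s1, s5], s4], s2], s3] - [[[[s1, s5], s4], s3], s2]
They disagree, so not equal.


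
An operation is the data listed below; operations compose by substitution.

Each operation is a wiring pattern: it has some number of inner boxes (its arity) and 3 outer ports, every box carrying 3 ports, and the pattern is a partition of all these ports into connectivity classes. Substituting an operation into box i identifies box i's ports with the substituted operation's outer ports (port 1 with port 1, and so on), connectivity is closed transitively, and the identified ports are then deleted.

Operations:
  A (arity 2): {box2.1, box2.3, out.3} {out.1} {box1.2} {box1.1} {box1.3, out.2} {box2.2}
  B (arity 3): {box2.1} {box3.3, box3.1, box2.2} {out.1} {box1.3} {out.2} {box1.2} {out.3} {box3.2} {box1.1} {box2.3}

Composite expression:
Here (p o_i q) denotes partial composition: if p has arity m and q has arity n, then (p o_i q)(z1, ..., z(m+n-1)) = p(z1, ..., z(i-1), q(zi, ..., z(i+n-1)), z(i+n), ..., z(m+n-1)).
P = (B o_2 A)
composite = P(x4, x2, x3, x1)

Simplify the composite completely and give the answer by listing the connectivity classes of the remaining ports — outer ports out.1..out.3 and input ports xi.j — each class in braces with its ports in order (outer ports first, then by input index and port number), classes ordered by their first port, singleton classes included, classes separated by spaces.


{out.1} {out.2} {out.3} {x1.1, x1.3, x2.3} {x1.2} {x2.1} {x2.2} {x3.1, x3.3} {x3.2} {x4.1} {x4.2} {x4.3}


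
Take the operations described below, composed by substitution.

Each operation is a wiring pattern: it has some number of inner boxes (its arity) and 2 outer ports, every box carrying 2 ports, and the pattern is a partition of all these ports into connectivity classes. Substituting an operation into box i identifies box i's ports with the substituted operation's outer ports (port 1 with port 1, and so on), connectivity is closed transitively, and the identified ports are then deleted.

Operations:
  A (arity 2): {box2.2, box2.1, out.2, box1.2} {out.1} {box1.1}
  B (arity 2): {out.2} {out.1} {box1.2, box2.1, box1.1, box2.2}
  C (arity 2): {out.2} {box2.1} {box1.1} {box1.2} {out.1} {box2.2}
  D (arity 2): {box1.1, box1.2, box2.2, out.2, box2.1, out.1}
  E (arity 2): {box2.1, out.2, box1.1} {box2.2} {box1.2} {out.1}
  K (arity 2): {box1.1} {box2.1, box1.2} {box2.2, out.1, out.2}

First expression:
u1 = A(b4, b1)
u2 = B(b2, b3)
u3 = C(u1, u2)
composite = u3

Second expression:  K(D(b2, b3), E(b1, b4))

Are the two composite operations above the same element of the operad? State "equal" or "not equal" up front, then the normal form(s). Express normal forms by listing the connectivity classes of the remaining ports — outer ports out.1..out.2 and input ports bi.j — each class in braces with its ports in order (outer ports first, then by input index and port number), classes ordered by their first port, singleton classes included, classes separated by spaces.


not equal; first: {out.1} {out.2} {b1.1, b1.2, b4.2} {b2.1, b2.2, b3.1, b3.2} {b4.1}; second: {out.1, out.2, b1.1, b4.1} {b1.2} {b2.1, b2.2, b3.1, b3.2} {b4.2}

Reducing the first expression gives {out.1} {out.2} {b1.1, b1.2, b4.2} {b2.1, b2.2, b3.1, b3.2} {b4.1}
Reducing the second expression gives {out.1, out.2, b1.1, b4.1} {b1.2} {b2.1, b2.2, b3.1, b3.2} {b4.2}
The normal forms differ: not equal.


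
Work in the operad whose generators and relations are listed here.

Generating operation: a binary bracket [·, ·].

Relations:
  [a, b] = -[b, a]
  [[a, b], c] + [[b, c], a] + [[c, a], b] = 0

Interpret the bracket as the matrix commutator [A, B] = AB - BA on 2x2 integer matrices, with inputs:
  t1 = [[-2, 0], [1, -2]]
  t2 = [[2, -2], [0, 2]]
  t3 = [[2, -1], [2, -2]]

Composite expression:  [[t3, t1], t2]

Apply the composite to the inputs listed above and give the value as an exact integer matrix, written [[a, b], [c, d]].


[[-8, 4], [0, 8]]


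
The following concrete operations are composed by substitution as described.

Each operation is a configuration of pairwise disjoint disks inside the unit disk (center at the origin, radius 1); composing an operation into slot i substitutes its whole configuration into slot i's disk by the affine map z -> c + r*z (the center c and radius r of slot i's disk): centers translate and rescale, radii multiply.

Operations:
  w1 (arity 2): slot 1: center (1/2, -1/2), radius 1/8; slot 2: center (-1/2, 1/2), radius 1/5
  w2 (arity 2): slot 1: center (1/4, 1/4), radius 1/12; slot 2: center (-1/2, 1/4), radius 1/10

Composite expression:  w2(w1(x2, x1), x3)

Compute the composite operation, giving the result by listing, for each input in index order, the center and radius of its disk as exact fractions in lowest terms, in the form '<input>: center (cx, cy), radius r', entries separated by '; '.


Affine substitution under w2: radii multiply and x-centers shift.
tracing x2 down its 2-map path: center (7/24, 5/24), radius 1/96
tracing x1 down its 2-map path: center (5/24, 7/24), radius 1/60
tracing x3 down its 1-map path: center (-1/2, 1/4), radius 1/10

x1: center (5/24, 7/24), radius 1/60; x2: center (7/24, 5/24), radius 1/96; x3: center (-1/2, 1/4), radius 1/10


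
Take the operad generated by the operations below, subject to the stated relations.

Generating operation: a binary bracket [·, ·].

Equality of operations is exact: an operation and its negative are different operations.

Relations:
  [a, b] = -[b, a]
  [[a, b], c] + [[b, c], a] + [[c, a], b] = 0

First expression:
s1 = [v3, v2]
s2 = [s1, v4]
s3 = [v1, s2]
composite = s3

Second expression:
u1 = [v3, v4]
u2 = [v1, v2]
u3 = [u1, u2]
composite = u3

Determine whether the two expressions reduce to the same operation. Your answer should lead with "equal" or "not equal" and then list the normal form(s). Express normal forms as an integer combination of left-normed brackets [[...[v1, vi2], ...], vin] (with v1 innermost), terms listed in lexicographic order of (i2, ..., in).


not equal — first -[[[v1, v2], v3], v4] + [[[v1, v3], v2], v4] + [[[v1, v4], v2], v3] - [[[v1, v4], v3], v2], second -[[[v1, v2], v3], v4] + [[[v1, v2], v4], v3]

The first expression reduces to -[[[v1, v2], v3], v4] + [[[v1, v3], v2], v4] + [[[v1, v4], v2], v3] - [[[v1, v4], v3], v2]
The second expression reduces to -[[[v1, v2], v3], v4] + [[[v1, v2], v4], v3]
Different reductions; not equal.


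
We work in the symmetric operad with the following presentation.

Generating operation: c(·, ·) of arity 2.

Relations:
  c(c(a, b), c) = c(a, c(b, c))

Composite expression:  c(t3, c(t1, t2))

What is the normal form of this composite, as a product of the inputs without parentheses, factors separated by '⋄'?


t3 ⋄ t1 ⋄ t2

Associativity of c dissolves the nesting; only the t-input order survives.
c(t1, t2) collapses to t1 ⋄ t2
c(t3, c(t1, t2)) collapses to t3 ⋄ t1 ⋄ t2


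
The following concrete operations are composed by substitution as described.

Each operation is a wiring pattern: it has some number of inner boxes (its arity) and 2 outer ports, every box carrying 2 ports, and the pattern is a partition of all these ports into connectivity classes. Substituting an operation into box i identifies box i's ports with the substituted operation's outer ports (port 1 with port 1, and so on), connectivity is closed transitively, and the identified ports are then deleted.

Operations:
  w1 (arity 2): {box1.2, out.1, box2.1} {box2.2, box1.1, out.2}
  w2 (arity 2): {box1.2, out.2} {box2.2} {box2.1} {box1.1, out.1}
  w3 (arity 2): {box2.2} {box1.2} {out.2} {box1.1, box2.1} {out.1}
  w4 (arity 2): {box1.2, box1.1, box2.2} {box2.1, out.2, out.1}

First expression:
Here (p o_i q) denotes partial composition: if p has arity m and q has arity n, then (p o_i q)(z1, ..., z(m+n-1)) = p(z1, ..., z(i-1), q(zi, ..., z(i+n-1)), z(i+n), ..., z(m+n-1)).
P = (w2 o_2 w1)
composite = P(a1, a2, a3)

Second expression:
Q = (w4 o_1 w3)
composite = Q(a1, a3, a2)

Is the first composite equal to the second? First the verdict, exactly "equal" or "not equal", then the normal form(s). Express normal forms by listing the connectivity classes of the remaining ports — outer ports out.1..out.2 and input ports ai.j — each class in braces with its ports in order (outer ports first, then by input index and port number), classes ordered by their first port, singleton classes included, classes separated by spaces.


The first expression, normalized: {out.1, a1.1} {out.2, a1.2} {a2.1, a3.2} {a2.2, a3.1}
The second expression, normalized: {out.1, out.2, a2.1} {a1.1, a3.1} {a1.2} {a2.2} {a3.2}
Distinct normal forms: not equal.

not equal; first: {out.1, a1.1} {out.2, a1.2} {a2.1, a3.2} {a2.2, a3.1}; second: {out.1, out.2, a2.1} {a1.1, a3.1} {a1.2} {a2.2} {a3.2}


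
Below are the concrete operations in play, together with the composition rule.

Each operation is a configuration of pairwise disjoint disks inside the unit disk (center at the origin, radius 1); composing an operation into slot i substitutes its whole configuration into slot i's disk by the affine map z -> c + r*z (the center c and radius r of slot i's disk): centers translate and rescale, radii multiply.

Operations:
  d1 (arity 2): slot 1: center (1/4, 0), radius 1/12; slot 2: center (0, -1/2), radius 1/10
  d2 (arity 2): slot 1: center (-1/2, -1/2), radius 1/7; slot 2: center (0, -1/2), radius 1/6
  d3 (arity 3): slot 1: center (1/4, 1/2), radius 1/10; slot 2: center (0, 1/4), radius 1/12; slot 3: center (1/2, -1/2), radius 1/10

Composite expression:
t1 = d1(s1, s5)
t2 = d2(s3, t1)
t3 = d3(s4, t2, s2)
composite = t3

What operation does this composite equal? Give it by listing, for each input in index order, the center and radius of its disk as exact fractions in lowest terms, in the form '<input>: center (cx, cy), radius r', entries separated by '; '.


s1: center (1/288, 5/24), radius 1/864; s2: center (1/2, -1/2), radius 1/10; s3: center (-1/24, 5/24), radius 1/84; s4: center (1/4, 1/2), radius 1/10; s5: center (0, 29/144), radius 1/720


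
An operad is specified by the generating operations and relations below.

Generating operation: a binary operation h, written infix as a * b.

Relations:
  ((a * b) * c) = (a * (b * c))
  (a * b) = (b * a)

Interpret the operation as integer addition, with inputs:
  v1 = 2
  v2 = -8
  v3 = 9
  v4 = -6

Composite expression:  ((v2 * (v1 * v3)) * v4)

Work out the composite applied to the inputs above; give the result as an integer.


(v1 * v3) = 11
(v2 * (v1 * v3)) = 3
((v2 * (v1 * v3)) * v4) = -3

-3


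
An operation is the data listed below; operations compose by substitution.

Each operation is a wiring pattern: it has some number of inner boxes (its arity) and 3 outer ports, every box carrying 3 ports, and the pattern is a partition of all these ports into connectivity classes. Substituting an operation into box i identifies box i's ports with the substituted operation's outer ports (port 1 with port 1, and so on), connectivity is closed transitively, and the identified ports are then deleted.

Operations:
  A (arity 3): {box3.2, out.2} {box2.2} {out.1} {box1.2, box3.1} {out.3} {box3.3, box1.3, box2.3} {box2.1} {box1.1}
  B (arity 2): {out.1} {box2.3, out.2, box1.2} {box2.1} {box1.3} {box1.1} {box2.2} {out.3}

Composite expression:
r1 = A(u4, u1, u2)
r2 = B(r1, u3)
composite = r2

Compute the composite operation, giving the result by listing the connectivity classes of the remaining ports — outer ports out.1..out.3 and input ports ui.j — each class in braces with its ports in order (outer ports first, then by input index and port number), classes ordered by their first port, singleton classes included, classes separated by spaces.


Treat the ports identified at B as solder joints: merge, then drop.
composing A on (u4, u1, u2), with out.j its own outer ports: {out.1} {out.2, u2.2} {out.3} {u1.1} {u1.2} {u1.3, u2.3, u4.3} {u2.1, u4.2} {u4.1}
composing B on (u4, u1, u2, u3), with out.j its own outer ports: {out.1} {out.2, u2.2, u3.3} {out.3} {u1.1} {u1.2} {u1.3, u2.3, u4.3} {u2.1, u4.2} {u3.1} {u3.2} {u4.1}

{out.1} {out.2, u2.2, u3.3} {out.3} {u1.1} {u1.2} {u1.3, u2.3, u4.3} {u2.1, u4.2} {u3.1} {u3.2} {u4.1}


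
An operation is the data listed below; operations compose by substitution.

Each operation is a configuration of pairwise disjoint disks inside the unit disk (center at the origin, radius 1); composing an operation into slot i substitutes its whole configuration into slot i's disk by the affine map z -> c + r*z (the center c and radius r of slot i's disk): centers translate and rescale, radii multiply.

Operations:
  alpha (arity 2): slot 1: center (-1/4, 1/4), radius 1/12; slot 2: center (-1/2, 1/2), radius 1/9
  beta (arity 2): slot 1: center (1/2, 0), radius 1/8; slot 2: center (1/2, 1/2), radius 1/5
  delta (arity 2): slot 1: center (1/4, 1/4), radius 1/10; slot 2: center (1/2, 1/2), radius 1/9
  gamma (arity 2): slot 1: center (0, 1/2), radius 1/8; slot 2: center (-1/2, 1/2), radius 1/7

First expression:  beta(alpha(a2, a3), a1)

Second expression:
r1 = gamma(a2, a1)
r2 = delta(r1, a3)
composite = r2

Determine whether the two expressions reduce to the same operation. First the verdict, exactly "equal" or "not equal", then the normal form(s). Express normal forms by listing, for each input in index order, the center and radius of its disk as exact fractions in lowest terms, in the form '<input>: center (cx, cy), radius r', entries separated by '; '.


Reducing the first expression gives a1: center (1/2, 1/2), radius 1/5; a2: center (15/32, 1/32), radius 1/96; a3: center (7/16, 1/16), radius 1/72
Reducing the second expression gives a1: center (1/5, 3/10), radius 1/70; a2: center (1/4, 3/10), radius 1/80; a3: center (1/2, 1/2), radius 1/9
They disagree, so not equal.

not equal — first a1: center (1/2, 1/2), radius 1/5; a2: center (15/32, 1/32), radius 1/96; a3: center (7/16, 1/16), radius 1/72, second a1: center (1/5, 3/10), radius 1/70; a2: center (1/4, 3/10), radius 1/80; a3: center (1/2, 1/2), radius 1/9
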